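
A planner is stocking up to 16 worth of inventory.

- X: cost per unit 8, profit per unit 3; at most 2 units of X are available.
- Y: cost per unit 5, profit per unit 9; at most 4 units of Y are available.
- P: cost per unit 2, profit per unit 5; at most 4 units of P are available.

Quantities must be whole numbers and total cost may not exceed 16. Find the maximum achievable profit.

Take 2×Y and 3×P: cost 16 ≤ 16, profit 2·9 + 3·5 = 33.
No other integer combination yields more.

33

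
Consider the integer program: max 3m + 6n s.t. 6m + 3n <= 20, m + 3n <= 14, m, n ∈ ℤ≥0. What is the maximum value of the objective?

27

Relaxing integrality, the LP optimum is 29.20 at (m,n) = (1.2, 4.27), which is not an integer point.
(m,n)=(1,4) is feasible, giving 27.
(m,n)=(0,4) is feasible, giving 24.
(m,n)=(1,3) is feasible, giving 21.
The best lattice point is (1,4), giving 27.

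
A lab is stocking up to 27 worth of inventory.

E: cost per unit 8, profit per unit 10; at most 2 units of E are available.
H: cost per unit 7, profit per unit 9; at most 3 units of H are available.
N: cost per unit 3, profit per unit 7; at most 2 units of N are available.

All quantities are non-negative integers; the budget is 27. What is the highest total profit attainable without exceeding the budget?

2×E, 1×H, and 1×N: cost 26 ≤ 27, profit 2·10 + 1·9 + 1·7 = 36.
3×H and 2×N: cost 27 ≤ 27, profit 3·9 + 2·7 = 41.
Best is 41.

41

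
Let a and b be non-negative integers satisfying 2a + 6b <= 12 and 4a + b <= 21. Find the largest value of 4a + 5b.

20

(a,b)=(5,0) is feasible, giving 20.
(a,b)=(4,0) is feasible, giving 16.
No feasible integer point exceeds 20.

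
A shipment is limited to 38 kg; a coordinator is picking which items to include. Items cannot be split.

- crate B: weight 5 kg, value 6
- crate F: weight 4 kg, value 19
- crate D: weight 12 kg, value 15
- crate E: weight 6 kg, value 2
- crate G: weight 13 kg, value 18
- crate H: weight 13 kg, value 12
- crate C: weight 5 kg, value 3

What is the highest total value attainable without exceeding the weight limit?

58

Treat it as a binary knapsack problem.
Allowing fractional choices, the relaxed optimum would be about 61.7, but items are indivisible.
crate B + crate F + crate D + crate G: weight 5 + 4 + 12 + 13 = 34 ≤ 38, value 6 + 19 + 15 + 18 = 58.
crate F + crate D + crate G + crate C: weight 4 + 12 + 13 + 5 = 34 ≤ 38, value 19 + 15 + 18 + 3 = 55.
crate B + crate F + crate G + crate H: weight 5 + 4 + 13 + 13 = 35 ≤ 38, value 6 + 19 + 18 + 12 = 55.
Best is crate B, crate F, crate D, and crate G with total value 58.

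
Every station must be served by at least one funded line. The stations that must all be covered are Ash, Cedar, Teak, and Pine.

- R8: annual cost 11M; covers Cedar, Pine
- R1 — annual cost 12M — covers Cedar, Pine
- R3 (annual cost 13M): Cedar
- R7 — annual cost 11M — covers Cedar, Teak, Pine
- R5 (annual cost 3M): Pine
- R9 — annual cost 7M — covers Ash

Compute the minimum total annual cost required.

Choose R7 and R9: together they cover Ash, Cedar, Teak, Pine — every station.
Total annual cost: 11 + 7 = 18.

18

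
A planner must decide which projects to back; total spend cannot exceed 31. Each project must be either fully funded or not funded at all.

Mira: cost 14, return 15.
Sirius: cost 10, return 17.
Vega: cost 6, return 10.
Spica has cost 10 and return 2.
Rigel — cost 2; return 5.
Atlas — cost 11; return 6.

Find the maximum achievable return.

This is a 0-1 knapsack instance.
Allowing fractional choices, the relaxed optimum would be about 45.9, but projects are indivisible.
Mira + Sirius + Rigel: cost 14 + 10 + 2 = 26 ≤ 31, return 15 + 17 + 5 = 37.
Sirius + Vega + Rigel + Atlas: cost 10 + 6 + 2 + 11 = 29 ≤ 31, return 17 + 10 + 5 + 6 = 38.
Mira + Sirius + Vega: cost 14 + 10 + 6 = 30 ≤ 31, return 15 + 17 + 10 = 42.
Best is Mira, Sirius, and Vega with total return 42.

42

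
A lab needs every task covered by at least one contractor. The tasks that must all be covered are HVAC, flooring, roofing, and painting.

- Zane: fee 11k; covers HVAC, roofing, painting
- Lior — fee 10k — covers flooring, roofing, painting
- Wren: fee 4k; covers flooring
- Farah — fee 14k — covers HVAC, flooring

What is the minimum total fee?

15

Choose Zane and Wren: together they cover HVAC, flooring, roofing, painting — every task.
Total fee: 11 + 4 = 15.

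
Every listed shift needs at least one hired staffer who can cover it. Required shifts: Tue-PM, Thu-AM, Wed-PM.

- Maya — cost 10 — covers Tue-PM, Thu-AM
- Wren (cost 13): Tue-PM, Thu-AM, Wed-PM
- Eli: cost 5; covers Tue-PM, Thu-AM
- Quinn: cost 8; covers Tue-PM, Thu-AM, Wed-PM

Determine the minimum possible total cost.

8

The greedy cost-per-new-shift heuristic would pick Eli and Quinn for 13, but a cheaper cover exists.
Quinn alone covers Tue-PM, Thu-AM, Wed-PM — every shift.
Total cost: 8.
No cover costs less than 8.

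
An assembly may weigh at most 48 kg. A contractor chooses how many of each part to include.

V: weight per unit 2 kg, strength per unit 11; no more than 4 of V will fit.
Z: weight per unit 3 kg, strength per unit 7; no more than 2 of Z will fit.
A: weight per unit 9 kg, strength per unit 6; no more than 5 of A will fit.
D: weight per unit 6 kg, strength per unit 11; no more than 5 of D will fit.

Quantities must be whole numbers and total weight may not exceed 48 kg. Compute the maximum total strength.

113

V has the best ratio (11/2); taking only V gives at most 4×11 = 44 (stopped by the supply cap of 4).
Mixing does better — 4×V, 2×Z, and 5×D: weight 44 ≤ 48, strength 4·11 + 2·7 + 5·11 = 113.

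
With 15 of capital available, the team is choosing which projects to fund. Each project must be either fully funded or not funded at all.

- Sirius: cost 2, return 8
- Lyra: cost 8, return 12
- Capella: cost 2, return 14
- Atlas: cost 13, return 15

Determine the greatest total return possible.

Take Sirius, Lyra, and Capella: cost 2 + 8 + 2 = 12 ≤ 15, return 8 + 12 + 14 = 34.
No other feasible combination does better.

34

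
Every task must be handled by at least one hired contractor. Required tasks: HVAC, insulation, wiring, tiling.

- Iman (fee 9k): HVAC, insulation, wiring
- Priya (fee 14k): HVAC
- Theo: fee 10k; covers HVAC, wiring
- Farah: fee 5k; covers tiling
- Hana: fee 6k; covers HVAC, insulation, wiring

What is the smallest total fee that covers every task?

Choose Farah and Hana: together they cover HVAC, insulation, wiring, tiling — every task.
Total fee: 5 + 6 = 11.
No cover costs less than 11.

11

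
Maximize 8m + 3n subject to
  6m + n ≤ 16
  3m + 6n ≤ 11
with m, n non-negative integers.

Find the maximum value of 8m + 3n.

(m,n)=(2,0): 6·2+1·0=12≤16, 3·2+6·0=6≤11, objective 16.
(m,n)=(1,1): 6·1+1·1=7≤16, 3·1+6·1=9≤11, objective 11.
(m,n)=(1,0): 6·1+1·0=6≤16, 3·1+6·0=3≤11, objective 8.
No feasible integer point exceeds 16.

16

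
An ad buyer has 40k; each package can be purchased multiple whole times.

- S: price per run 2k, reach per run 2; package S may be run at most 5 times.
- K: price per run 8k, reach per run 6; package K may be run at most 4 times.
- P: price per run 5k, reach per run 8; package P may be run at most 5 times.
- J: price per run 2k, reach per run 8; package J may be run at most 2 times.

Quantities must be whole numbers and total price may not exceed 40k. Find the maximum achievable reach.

This is a bounded integer knapsack.
J has the best ratio (8/2); taking only J gives at most 2×8 = 16 (stopped by the supply cap of 2).
Mixing does better — 5×S, 5×P, and 2×J: price 39 ≤ 40, reach 5·2 + 5·8 + 2·8 = 66.

66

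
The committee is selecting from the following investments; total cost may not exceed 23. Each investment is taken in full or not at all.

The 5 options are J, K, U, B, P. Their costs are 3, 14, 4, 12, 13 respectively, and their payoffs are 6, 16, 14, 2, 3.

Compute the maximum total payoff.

36

This is an integer program with binary decision variables.
Allowing fractional choices, the relaxed optimum would be about 36.5, but investments are indivisible.
J + K + U: cost 3 + 14 + 4 = 21 ≤ 23, payoff 6 + 16 + 14 = 36.
K + U: cost 14 + 4 = 18 ≤ 23, payoff 16 + 14 = 30.
Best is J, K, and U with total payoff 36.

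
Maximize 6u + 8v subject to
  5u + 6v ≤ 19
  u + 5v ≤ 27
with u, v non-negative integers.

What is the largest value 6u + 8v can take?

24

(u,v)=(0,3): 5·0+6·3=18≤19, 1·0+5·3=15≤27, objective 24.
(u,v)=(1,2): 5·1+6·2=17≤19, 1·1+5·2=11≤27, objective 22.
(u,v)=(0,2): 5·0+6·2=12≤19, 1·0+5·2=10≤27, objective 16.
Maximum is 24 at (u,v)=(0,3).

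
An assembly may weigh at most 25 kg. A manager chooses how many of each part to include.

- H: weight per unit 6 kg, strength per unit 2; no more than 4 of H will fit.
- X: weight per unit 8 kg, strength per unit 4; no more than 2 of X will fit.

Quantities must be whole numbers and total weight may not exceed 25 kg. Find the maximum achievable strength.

X has the best ratio (4/8); taking only X gives at most 2×4 = 8 (stopped by the supply cap of 2).
Mixing does better — 1×H and 2×X: weight 22 ≤ 25, strength 1·2 + 2·4 = 10.

10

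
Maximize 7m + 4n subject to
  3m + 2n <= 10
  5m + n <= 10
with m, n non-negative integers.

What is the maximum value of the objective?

Relaxing integrality, the LP optimum is 21.43 at (m,n) = (1.43, 2.86), which is not an integer point.
(m,n)=(0,5): 3·0+2·5=10≤10, 5·0+1·5=5≤10, objective 20.
(m,n)=(1,3): 3·1+2·3=9≤10, 5·1+1·3=8≤10, objective 19.
(m,n)=(0,4): 3·0+2·4=8≤10, 5·0+1·4=4≤10, objective 16.
Maximum is 20 at (m,n)=(0,5).

20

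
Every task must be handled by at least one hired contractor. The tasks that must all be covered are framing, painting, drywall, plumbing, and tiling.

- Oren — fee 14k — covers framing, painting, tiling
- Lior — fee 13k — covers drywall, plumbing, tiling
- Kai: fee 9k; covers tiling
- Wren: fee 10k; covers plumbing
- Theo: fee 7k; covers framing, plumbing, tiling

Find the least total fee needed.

Choose Oren and Lior: together they cover framing, painting, drywall, plumbing, tiling — every task.
Total fee: 14 + 13 = 27.

27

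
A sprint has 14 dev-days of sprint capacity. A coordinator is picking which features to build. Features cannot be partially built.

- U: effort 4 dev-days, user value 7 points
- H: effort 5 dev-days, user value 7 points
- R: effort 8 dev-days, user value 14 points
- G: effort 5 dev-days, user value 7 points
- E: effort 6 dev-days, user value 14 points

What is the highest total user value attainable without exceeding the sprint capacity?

28

Take R and E: effort 8 + 6 = 14 ≤ 14, user value 14 + 14 = 28.
No other feasible combination does better.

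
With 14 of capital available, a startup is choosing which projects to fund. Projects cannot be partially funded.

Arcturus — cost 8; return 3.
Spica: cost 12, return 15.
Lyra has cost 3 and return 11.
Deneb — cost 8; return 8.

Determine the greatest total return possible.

19

Allowing fractional choices, the relaxed optimum would be about 24.8, but projects are indivisible.
Lyra + Deneb: cost 3 + 8 = 11 ≤ 14, return 11 + 8 = 19.
Arcturus + Lyra: cost 8 + 3 = 11 ≤ 14, return 3 + 11 = 14.
Spica: cost 12 ≤ 14, return 15.
Best is Lyra and Deneb with total return 19.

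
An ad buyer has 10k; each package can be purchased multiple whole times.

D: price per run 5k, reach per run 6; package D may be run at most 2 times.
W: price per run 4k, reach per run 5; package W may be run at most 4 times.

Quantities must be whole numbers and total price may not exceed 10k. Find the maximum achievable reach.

This is a bounded integer knapsack.
1×D and 1×W: price 9 ≤ 10, reach 1·6 + 1·5 = 11.
2×D: price 10 ≤ 10, reach 2·6 = 12.
Best is 12.

12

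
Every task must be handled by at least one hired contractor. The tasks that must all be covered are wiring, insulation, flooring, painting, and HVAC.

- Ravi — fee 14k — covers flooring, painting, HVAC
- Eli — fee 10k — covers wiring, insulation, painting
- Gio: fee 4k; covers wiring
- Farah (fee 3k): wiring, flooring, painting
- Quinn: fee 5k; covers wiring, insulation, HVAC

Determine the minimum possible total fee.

Choose Farah and Quinn: together they cover wiring, insulation, flooring, painting, HVAC — every task.
Total fee: 3 + 5 = 8.
No cover costs less than 8.

8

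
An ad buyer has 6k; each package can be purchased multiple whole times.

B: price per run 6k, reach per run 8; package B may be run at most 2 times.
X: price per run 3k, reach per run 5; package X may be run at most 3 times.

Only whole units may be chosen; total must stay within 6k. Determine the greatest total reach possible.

X has the best ratio (5/3); taking only X gives at most 2×5 = 10 (stopped by the price limit).
Optimal: 2×X: price 6 ≤ 6, reach 2·5 = 10.

10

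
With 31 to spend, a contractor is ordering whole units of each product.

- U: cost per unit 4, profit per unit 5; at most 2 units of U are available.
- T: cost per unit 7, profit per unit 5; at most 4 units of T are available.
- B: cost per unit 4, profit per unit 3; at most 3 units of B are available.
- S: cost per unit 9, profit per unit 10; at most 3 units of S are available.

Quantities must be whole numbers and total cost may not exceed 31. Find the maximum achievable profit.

Take 1×U and 3×S: cost 31 ≤ 31, profit 1·5 + 3·10 = 35.
No other integer combination yields more.

35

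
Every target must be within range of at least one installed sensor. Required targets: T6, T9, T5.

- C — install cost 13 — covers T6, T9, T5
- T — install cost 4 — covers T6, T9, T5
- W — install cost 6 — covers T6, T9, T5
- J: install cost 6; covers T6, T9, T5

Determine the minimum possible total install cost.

This is an integer covering problem.
T alone covers T6, T9, T5 — every target.
Total install cost: 4.
No cover costs less than 4.

4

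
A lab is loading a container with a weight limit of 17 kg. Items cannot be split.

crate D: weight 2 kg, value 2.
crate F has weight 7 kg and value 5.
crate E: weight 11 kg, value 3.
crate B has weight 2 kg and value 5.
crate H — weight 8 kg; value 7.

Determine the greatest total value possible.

17

crate D + crate B + crate H: weight 2 + 2 + 8 = 12 ≤ 17, value 2 + 5 + 7 = 14.
crate F + crate B + crate H: weight 7 + 2 + 8 = 17 ≤ 17, value 5 + 5 + 7 = 17.
Best is crate F, crate B, and crate H with total value 17.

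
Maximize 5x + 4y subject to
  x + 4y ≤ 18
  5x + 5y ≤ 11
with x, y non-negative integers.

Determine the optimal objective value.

Relaxing integrality, the LP optimum is 11.00 at (x,y) = (2.2, 0), which is not an integer point.
(x,y)=(2,0): 1·2+4·0=2≤18, 5·2+5·0=10≤11, objective 10.
(x,y)=(1,1): 1·1+4·1=5≤18, 5·1+5·1=10≤11, objective 9.
(x,y)=(1,0): 1·1+4·0=1≤18, 5·1+5·0=5≤11, objective 5.
Maximum is 10 at (x,y)=(2,0).

10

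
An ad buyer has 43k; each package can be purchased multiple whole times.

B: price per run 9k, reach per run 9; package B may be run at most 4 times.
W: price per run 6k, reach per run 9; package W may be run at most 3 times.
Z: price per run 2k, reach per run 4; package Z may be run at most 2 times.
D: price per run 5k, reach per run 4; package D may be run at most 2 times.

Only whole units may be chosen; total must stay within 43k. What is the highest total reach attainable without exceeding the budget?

53

2×B, 3×W, and 2×Z: price 40 ≤ 43, reach 2·9 + 3·9 + 2·4 = 53.
2×B, 3×W, 1×Z, and 1×D: price 43 ≤ 43, reach 2·9 + 3·9 + 1·4 + 1·4 = 53.
Best is 53.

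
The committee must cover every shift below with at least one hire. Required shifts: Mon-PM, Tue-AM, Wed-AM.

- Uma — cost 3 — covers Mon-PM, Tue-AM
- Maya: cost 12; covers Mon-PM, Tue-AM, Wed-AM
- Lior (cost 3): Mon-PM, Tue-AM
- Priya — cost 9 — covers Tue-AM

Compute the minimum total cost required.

Maya alone covers Mon-PM, Tue-AM, Wed-AM — every shift.
Total cost: 12.

12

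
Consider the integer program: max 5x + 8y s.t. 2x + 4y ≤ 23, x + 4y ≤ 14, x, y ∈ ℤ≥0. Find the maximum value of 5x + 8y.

55

(x,y)=(11,0): 2·11+4·0=22≤23, 1·11+4·0=11≤14, objective 55.
(x,y)=(10,0): 2·10+4·0=20≤23, 1·10+4·0=10≤14, objective 50.
Maximum is 55 at (x,y)=(11,0).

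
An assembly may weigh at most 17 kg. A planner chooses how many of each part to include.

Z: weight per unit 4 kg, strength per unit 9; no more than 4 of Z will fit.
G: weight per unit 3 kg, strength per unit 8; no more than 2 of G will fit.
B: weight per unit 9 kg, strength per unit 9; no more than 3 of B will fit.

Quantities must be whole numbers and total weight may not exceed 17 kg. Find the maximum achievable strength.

G has the best ratio (8/3); taking only G gives at most 2×8 = 16 (stopped by the supply cap of 2).
Mixing does better — 4×Z: weight 16 ≤ 17, strength 4·9 = 36.

36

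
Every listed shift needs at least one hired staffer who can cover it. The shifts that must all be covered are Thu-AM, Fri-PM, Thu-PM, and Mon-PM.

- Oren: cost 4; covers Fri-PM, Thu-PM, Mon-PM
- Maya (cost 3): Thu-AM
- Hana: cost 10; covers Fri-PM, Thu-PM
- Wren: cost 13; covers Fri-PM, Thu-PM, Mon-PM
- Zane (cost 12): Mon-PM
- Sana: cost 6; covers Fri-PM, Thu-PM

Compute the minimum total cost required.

This is an integer covering problem.
Choose Oren and Maya: together they cover Thu-AM, Fri-PM, Thu-PM, Mon-PM — every shift.
Total cost: 4 + 3 = 7.
No cover costs less than 7.

7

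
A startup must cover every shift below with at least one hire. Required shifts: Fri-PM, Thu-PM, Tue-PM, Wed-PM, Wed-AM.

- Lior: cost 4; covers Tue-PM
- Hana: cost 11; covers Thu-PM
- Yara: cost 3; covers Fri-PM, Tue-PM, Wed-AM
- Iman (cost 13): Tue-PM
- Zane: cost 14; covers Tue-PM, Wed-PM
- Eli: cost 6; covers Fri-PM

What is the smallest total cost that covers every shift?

28

This is a weighted set-cover instance.
Choose Hana, Yara, and Zane: together they cover Fri-PM, Thu-PM, Tue-PM, Wed-PM, Wed-AM — every shift.
Total cost: 11 + 3 + 14 = 28.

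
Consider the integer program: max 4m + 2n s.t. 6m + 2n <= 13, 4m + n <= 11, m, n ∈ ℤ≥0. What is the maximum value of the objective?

12

Relaxing integrality, the LP optimum is 13.00 at (m,n) = (0, 6.5), which is not an integer point.
(m,n)=(0,6): 6·0+2·6=12≤13, 4·0+1·6=6≤11, objective 12.
(m,n)=(0,5): 6·0+2·5=10≤13, 4·0+1·5=5≤11, objective 10.
No feasible integer point exceeds 12.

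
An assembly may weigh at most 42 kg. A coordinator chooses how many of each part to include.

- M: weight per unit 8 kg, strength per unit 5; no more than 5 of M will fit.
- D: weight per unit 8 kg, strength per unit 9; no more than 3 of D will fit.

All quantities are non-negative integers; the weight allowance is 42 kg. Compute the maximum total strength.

D has the best ratio (9/8); taking only D gives at most 3×9 = 27 (stopped by the supply cap of 3).
Mixing does better — 2×M and 3×D: weight 40 ≤ 42, strength 2·5 + 3·9 = 37.

37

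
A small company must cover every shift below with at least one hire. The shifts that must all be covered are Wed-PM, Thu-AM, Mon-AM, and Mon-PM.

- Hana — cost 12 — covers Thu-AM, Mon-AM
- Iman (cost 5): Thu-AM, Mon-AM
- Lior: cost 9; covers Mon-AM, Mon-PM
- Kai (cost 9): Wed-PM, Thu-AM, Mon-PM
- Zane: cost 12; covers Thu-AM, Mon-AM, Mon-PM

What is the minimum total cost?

14

Choose Iman and Kai: together they cover Wed-PM, Thu-AM, Mon-AM, Mon-PM — every shift.
Total cost: 5 + 9 = 14.
No cover costs less than 14.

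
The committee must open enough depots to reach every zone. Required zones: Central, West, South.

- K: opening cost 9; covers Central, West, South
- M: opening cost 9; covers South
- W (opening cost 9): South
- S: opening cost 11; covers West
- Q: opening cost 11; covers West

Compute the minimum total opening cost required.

9

K alone covers Central, West, South — every zone.
Total opening cost: 9.
No cover costs less than 9.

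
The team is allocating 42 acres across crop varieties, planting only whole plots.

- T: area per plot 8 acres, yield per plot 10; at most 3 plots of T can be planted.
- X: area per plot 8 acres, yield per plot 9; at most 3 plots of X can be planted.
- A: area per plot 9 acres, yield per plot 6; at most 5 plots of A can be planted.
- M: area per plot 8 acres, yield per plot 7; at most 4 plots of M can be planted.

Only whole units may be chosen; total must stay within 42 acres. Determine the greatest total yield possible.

48

3×T and 2×X: area 40 ≤ 42, yield 3·10 + 2·9 = 48.
2×T and 3×X: area 40 ≤ 42, yield 2·10 + 3·9 = 47.
Best is 48.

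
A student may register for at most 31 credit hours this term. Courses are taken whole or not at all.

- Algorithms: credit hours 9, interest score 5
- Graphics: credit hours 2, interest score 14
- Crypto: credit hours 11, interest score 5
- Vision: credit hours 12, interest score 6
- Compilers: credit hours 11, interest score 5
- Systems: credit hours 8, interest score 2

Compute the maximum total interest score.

Algorithms + Graphics + Vision + Systems: credit hours 9 + 2 + 12 + 8 = 31 ≤ 31, interest score 5 + 14 + 6 + 2 = 27.
Algorithms + Graphics + Crypto + Systems: credit hours 9 + 2 + 11 + 8 = 30 ≤ 31, interest score 5 + 14 + 5 + 2 = 26.
Best is Algorithms, Graphics, Vision, and Systems with total interest score 27.

27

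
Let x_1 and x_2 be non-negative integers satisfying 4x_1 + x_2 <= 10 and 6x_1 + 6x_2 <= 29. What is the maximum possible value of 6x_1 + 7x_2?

28

The continuous relaxation peaks at (0, 4.83) with value 33.83; rounding to a feasible lattice point costs some objective.
(x_1,x_2)=(0,4): 4·0+1·4=4≤10, 6·0+6·4=24≤29, objective 28.
(x_1,x_2)=(1,3): 4·1+1·3=7≤10, 6·1+6·3=24≤29, objective 27.
No feasible integer point exceeds 28.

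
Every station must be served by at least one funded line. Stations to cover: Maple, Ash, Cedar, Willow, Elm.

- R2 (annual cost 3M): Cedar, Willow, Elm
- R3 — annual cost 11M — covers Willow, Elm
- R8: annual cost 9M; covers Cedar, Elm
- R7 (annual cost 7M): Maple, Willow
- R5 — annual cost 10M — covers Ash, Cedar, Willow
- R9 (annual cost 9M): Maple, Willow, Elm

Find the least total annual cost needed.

19

The greedy cost-per-new-station heuristic would pick R2, R7, and R5 for 20, but a cheaper cover exists.
Choose R5 and R9: together they cover Maple, Ash, Cedar, Willow, Elm — every station.
Total annual cost: 10 + 9 = 19.
No cover costs less than 19.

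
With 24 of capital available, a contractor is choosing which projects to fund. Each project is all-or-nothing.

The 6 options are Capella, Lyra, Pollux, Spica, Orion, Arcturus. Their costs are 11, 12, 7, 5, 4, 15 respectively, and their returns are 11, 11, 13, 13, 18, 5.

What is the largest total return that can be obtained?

This is a 0-1 knapsack instance.
Allowing fractional choices, the relaxed optimum would be about 52.0, but projects are indivisible.
Capella + Spica + Orion: cost 11 + 5 + 4 = 20 ≤ 24, return 11 + 13 + 18 = 42.
Lyra + Spica + Orion: cost 12 + 5 + 4 = 21 ≤ 24, return 11 + 13 + 18 = 42.
Pollux + Spica + Orion: cost 7 + 5 + 4 = 16 ≤ 24, return 13 + 13 + 18 = 44.
Best is Pollux, Spica, and Orion with total return 44.

44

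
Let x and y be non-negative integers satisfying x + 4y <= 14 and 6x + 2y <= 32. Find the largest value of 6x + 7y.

(x,y)=(4,2) is feasible, giving 38.
(x,y)=(5,1) is feasible, giving 37.
(x,y)=(3,2) is feasible, giving 32.
(x,y)=(4,1) is feasible, giving 31.
The best lattice point is (4,2), giving 38.

38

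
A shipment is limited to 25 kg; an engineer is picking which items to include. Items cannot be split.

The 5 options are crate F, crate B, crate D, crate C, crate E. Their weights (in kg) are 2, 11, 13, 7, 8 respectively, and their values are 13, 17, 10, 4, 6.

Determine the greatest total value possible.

Allowing fractional choices, the relaxed optimum would be about 39.2, but items are indivisible.
crate F + crate B + crate E: weight 2 + 11 + 8 = 21 ≤ 25, value 13 + 17 + 6 = 36.
crate F + crate B + crate C: weight 2 + 11 + 7 = 20 ≤ 25, value 13 + 17 + 4 = 34.
Best is crate F, crate B, and crate E with total value 36.

36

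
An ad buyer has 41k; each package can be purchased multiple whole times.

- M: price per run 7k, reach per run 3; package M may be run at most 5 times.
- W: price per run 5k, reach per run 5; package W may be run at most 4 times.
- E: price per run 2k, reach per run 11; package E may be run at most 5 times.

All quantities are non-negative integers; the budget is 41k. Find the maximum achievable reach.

78

This is a bounded integer knapsack.
Take 1×M, 4×W, and 5×E: price 37 ≤ 41, reach 1·3 + 4·5 + 5·11 = 78.
E has the best ratio (11/2) and is taken to its limit of 5; remaining capacity is filled optimally with the others.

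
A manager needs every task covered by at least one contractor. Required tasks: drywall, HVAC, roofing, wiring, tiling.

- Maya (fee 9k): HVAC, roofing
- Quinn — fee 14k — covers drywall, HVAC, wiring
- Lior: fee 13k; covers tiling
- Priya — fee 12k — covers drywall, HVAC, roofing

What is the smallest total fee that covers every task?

The greedy cost-per-new-task heuristic would pick Priya, Lior, and Quinn for 39, but a cheaper cover exists.
Choose Maya, Quinn, and Lior: together they cover drywall, HVAC, roofing, wiring, tiling — every task.
Total fee: 9 + 14 + 13 = 36.
No cover costs less than 36.

36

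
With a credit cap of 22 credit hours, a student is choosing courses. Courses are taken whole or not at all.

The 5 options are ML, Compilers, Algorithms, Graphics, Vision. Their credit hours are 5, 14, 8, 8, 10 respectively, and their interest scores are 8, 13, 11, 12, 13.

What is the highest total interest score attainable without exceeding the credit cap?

This is a 0-1 knapsack instance.
Compilers + Graphics: credit hours 14 + 8 = 22 ≤ 22, interest score 13 + 12 = 25.
Graphics + Vision: credit hours 8 + 10 = 18 ≤ 22, interest score 12 + 13 = 25.
ML + Algorithms + Graphics: credit hours 5 + 8 + 8 = 21 ≤ 22, interest score 8 + 11 + 12 = 31.
Best is ML, Algorithms, and Graphics with total interest score 31.

31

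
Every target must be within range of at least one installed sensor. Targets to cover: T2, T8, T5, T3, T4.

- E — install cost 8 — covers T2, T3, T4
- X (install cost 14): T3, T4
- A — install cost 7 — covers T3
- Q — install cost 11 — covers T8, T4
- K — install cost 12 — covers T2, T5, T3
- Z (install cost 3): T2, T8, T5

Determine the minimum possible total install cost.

11

Choose E and Z: together they cover T2, T8, T5, T3, T4 — every target.
Total install cost: 8 + 3 = 11.
No cover costs less than 11.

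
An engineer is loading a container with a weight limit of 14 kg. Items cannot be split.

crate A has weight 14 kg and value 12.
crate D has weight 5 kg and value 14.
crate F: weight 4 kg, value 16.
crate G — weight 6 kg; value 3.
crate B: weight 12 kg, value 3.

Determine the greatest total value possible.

This is an integer program with binary decision variables.
Allowing fractional choices, the relaxed optimum would be about 34.3, but items are indivisible.
crate F + crate G: weight 4 + 6 = 10 ≤ 14, value 16 + 3 = 19.
crate D + crate G: weight 5 + 6 = 11 ≤ 14, value 14 + 3 = 17.
crate D + crate F: weight 5 + 4 = 9 ≤ 14, value 14 + 16 = 30.
Best is crate D and crate F with total value 30.

30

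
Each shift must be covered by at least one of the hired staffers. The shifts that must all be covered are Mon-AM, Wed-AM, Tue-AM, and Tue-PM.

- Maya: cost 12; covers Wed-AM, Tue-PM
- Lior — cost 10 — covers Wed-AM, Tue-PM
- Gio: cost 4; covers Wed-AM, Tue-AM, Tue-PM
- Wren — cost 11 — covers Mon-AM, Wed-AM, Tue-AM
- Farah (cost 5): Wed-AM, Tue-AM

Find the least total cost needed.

This is a weighted set-cover instance.
Choose Gio and Wren: together they cover Mon-AM, Wed-AM, Tue-AM, Tue-PM — every shift.
Total cost: 4 + 11 = 15.
No cover costs less than 15.

15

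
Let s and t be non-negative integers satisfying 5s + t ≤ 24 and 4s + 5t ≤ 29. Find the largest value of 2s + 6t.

32

Relaxing integrality, the LP optimum is 34.80 at (s,t) = (0, 5.8), which is not an integer point.
(s,t)=(1,5): 5·1+1·5=10≤24, 4·1+5·5=29≤29, objective 32.
(s,t)=(0,5): 5·0+1·5=5≤24, 4·0+5·5=25≤29, objective 30.
(s,t)=(2,4): 5·2+1·4=14≤24, 4·2+5·4=28≤29, objective 28.
The best lattice point is (1,5), giving 32.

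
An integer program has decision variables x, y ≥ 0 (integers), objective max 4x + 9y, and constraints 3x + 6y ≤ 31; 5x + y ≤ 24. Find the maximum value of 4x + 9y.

45

The continuous relaxation peaks at (0, 5.17) with value 46.50; rounding to a feasible lattice point costs some objective.
(x,y)=(0,5): 3·0+6·5=30≤31, 5·0+1·5=5≤24, objective 45.
(x,y)=(1,4): 3·1+6·4=27≤31, 5·1+1·4=9≤24, objective 40.
(x,y)=(0,4): 3·0+6·4=24≤31, 5·0+1·4=4≤24, objective 36.
Maximum is 45 at (x,y)=(0,5).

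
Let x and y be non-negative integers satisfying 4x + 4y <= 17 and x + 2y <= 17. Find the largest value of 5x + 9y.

36

(x,y)=(0,4) is feasible, giving 36.
(x,y)=(1,3) is feasible, giving 32.
(x,y)=(0,3) is feasible, giving 27.
No feasible integer point exceeds 36.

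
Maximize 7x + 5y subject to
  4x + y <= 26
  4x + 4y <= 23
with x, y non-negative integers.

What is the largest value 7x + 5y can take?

Relaxing integrality, the LP optimum is 40.25 at (x,y) = (5.75, 0), which is not an integer point.
(x,y)=(5,0): 4·5+1·0=20≤26, 4·5+4·0=20≤23, objective 35.
(x,y)=(4,1): 4·4+1·1=17≤26, 4·4+4·1=20≤23, objective 33.
No feasible integer point exceeds 35.

35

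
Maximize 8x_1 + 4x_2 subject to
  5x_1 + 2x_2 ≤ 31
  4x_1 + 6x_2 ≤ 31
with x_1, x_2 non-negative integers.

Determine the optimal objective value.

Relaxing integrality, the LP optimum is 50.73 at (x_1,x_2) = (5.64, 1.41), which is not an integer point.
(x_1,x_2)=(6,0): 5·6+2·0=30≤31, 4·6+6·0=24≤31, objective 48.
(x_1,x_2)=(5,1): 5·5+2·1=27≤31, 4·5+6·1=26≤31, objective 44.
(x_1,x_2)=(4,2): 5·4+2·2=24≤31, 4·4+6·2=28≤31, objective 40.
No feasible integer point exceeds 48.

48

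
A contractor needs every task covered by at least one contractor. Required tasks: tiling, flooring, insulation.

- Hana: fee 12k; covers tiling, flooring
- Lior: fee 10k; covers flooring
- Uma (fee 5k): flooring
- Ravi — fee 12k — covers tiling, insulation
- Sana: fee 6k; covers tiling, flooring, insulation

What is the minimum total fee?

6

Sana alone covers tiling, flooring, insulation — every task.
Total fee: 6.
No cover costs less than 6.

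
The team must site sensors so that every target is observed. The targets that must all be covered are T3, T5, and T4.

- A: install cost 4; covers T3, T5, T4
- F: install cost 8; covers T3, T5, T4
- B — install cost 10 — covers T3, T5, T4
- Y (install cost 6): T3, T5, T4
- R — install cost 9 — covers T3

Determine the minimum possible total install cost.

4

A alone covers T3, T5, T4 — every target.
Total install cost: 4.
No cover costs less than 4.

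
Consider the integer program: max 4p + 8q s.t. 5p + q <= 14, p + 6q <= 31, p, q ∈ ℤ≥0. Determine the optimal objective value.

(p,q)=(1,5) is feasible, giving 44.
(p,q)=(2,4) is feasible, giving 40.
(p,q)=(0,5) is feasible, giving 40.
Maximum is 44 at (p,q)=(1,5).

44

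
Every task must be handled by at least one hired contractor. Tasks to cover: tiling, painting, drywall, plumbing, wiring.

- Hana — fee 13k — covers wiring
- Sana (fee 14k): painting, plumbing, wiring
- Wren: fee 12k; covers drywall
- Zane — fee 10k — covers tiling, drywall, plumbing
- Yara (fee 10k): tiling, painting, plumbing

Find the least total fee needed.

24

This is a weighted set-cover instance.
Choose Sana and Zane: together they cover tiling, painting, drywall, plumbing, wiring — every task.
Total fee: 14 + 10 = 24.
No cover costs less than 24.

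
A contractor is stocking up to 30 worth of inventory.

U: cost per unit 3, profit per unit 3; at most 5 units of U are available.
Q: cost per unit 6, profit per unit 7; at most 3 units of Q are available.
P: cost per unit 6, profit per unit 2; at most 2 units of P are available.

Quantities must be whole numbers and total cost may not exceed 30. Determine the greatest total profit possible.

Take 4×U and 3×Q: cost 30 ≤ 30, profit 4·3 + 3·7 = 33.
Q has the best ratio (7/6) and is taken to its limit of 3; remaining capacity is filled optimally with the others.

33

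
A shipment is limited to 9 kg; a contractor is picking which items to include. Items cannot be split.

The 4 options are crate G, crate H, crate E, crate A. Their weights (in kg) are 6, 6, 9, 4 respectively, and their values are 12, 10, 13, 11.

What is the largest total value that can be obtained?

Treat it as a binary knapsack problem.
Take crate E: weight 9 ≤ 9, value 13.
No other feasible combination does better.

13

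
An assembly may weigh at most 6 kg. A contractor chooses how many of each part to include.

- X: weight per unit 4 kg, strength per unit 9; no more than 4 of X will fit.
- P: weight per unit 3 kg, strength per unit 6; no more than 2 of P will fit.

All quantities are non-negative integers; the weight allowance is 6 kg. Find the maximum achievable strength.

12

Take 2×P: weight 6 ≤ 6, strength 2·6 = 12.
No other integer combination yields more.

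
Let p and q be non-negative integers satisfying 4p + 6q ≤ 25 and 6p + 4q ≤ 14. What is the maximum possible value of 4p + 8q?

24

(p,q)=(0,3): 4·0+6·3=18≤25, 6·0+4·3=12≤14, objective 24.
(p,q)=(1,2): 4·1+6·2=16≤25, 6·1+4·2=14≤14, objective 20.
(p,q)=(0,2): 4·0+6·2=12≤25, 6·0+4·2=8≤14, objective 16.
No feasible integer point exceeds 24.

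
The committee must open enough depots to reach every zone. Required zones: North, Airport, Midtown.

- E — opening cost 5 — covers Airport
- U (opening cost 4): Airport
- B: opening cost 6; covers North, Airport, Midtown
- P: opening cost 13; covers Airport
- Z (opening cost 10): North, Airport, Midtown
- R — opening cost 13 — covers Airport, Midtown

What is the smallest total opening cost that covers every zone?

6

B alone covers North, Airport, Midtown — every zone.
Total opening cost: 6.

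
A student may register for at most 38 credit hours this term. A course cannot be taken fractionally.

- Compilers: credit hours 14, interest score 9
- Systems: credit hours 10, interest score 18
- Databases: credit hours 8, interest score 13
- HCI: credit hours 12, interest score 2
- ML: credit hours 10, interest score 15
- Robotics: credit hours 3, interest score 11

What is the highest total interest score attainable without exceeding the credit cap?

Compilers + Systems + ML + Robotics: credit hours 14 + 10 + 10 + 3 = 37 ≤ 38, interest score 9 + 18 + 15 + 11 = 53.
Systems + Databases + ML + Robotics: credit hours 10 + 8 + 10 + 3 = 31 ≤ 38, interest score 18 + 13 + 15 + 11 = 57.
Best is Systems, Databases, ML, and Robotics with total interest score 57.

57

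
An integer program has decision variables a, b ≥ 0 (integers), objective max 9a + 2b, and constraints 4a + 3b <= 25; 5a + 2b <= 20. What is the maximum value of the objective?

(a,b)=(4,0) is feasible, giving 36.
(a,b)=(3,1) is feasible, giving 29.
(a,b)=(3,0) is feasible, giving 27.
No feasible integer point exceeds 36.

36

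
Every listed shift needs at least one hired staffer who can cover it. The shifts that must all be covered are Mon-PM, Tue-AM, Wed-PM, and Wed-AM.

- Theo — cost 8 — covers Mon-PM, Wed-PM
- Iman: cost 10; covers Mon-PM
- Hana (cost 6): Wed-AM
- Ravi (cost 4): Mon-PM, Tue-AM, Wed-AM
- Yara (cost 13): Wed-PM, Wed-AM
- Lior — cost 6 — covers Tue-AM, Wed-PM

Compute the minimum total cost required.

Choose Ravi and Lior: together they cover Mon-PM, Tue-AM, Wed-PM, Wed-AM — every shift.
Total cost: 4 + 6 = 10.
No cover costs less than 10.

10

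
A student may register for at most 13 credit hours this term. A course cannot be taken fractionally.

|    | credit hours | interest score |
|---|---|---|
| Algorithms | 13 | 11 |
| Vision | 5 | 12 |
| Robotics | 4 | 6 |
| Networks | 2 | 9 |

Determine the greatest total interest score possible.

27

This is an integer program with binary decision variables.
Vision + Robotics: credit hours 5 + 4 = 9 ≤ 13, interest score 12 + 6 = 18.
Vision + Networks: credit hours 5 + 2 = 7 ≤ 13, interest score 12 + 9 = 21.
Vision + Robotics + Networks: credit hours 5 + 4 + 2 = 11 ≤ 13, interest score 12 + 6 + 9 = 27.
Best is Vision, Robotics, and Networks with total interest score 27.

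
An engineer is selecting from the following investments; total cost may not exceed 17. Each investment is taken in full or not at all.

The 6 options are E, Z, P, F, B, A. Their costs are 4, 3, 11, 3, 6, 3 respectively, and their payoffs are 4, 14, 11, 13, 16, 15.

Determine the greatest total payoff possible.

58

Z + F + B + A: cost 3 + 3 + 6 + 3 = 15 ≤ 17, payoff 14 + 13 + 16 + 15 = 58.
E + Z + B + A: cost 4 + 3 + 6 + 3 = 16 ≤ 17, payoff 4 + 14 + 16 + 15 = 49.
E + F + B + A: cost 4 + 3 + 6 + 3 = 16 ≤ 17, payoff 4 + 13 + 16 + 15 = 48.
Best is Z, F, B, and A with total payoff 58.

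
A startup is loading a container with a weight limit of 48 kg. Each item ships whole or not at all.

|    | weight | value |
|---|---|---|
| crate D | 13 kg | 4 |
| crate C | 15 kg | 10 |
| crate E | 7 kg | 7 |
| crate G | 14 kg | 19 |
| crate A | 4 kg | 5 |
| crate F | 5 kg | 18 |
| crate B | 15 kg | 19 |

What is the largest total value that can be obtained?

Take crate E, crate G, crate A, crate F, and crate B: weight 7 + 14 + 4 + 5 + 15 = 45 ≤ 48, value 7 + 19 + 5 + 18 + 19 = 68.
No other feasible combination does better.

68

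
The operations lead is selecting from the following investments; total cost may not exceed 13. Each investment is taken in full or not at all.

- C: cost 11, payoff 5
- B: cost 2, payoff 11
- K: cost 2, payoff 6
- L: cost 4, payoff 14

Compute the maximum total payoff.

B + L: cost 2 + 4 = 6 ≤ 13, payoff 11 + 14 = 25.
B + K + L: cost 2 + 2 + 4 = 8 ≤ 13, payoff 11 + 6 + 14 = 31.
K + L: cost 2 + 4 = 6 ≤ 13, payoff 6 + 14 = 20.
Best is B, K, and L with total payoff 31.

31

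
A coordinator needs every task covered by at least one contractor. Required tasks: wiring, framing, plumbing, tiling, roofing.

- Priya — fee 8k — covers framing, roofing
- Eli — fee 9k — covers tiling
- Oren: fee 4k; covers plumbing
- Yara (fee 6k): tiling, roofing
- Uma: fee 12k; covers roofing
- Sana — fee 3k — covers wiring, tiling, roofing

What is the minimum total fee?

Choose Priya, Oren, and Sana: together they cover wiring, framing, plumbing, tiling, roofing — every task.
Total fee: 8 + 4 + 3 = 15.
No cover costs less than 15.

15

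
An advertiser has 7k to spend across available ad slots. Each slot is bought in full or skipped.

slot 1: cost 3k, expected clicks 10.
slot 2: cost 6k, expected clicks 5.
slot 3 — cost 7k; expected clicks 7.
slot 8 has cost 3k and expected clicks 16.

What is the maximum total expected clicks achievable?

26

Treat it as a binary knapsack problem.
Take slot 1 and slot 8: cost 3 + 3 = 6 ≤ 7, expected clicks 10 + 16 = 26.
No other feasible combination does better.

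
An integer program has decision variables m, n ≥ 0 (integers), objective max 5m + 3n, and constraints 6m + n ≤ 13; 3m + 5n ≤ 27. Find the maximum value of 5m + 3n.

17

The continuous relaxation peaks at (1.41, 4.56) with value 20.70; rounding to a feasible lattice point costs some objective.
(m,n)=(1,4): 6·1+1·4=10≤13, 3·1+5·4=23≤27, objective 17.
(m,n)=(0,5): 6·0+1·5=5≤13, 3·0+5·5=25≤27, objective 15.
(m,n)=(1,3): 6·1+1·3=9≤13, 3·1+5·3=18≤27, objective 14.
Maximum is 17 at (m,n)=(1,4).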